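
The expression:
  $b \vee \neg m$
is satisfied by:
  {b: True, m: False}
  {m: False, b: False}
  {m: True, b: True}


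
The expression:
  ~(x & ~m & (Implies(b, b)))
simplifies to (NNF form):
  m | ~x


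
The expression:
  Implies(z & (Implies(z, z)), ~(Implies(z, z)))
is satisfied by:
  {z: False}


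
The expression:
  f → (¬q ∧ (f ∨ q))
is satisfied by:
  {q: False, f: False}
  {f: True, q: False}
  {q: True, f: False}


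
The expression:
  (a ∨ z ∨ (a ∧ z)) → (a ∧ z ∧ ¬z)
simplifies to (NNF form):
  ¬a ∧ ¬z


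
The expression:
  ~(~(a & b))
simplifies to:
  a & b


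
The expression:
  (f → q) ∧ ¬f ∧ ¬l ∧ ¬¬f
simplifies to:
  False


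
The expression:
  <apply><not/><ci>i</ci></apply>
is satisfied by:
  {i: False}


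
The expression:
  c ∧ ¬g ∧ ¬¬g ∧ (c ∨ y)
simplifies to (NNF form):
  False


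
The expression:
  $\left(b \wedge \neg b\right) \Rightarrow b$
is always true.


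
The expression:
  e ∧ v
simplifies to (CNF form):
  e ∧ v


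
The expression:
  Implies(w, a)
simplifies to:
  a | ~w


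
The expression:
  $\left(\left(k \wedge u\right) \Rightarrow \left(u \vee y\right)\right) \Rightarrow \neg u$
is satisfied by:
  {u: False}


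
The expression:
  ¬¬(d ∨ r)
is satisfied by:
  {r: True, d: True}
  {r: True, d: False}
  {d: True, r: False}


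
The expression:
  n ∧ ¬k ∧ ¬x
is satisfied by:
  {n: True, x: False, k: False}


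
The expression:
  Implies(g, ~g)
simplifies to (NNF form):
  ~g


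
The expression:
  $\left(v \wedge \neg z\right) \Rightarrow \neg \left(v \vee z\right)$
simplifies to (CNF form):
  $z \vee \neg v$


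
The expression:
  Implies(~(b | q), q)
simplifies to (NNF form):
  b | q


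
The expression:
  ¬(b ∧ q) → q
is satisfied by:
  {q: True}


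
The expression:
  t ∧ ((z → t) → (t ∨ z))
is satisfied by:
  {t: True}


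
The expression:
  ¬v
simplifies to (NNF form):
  ¬v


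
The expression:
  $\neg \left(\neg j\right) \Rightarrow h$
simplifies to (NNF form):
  $h \vee \neg j$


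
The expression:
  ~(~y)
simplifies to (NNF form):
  y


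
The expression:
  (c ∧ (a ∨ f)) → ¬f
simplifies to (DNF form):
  ¬c ∨ ¬f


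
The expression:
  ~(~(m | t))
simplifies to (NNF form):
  m | t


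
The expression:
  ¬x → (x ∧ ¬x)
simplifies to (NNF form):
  x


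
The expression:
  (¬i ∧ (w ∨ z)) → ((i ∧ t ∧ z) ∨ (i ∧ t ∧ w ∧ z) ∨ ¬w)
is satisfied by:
  {i: True, w: False}
  {w: False, i: False}
  {w: True, i: True}


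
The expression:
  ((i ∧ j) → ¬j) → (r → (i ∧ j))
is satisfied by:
  {i: True, j: True, r: False}
  {i: True, j: False, r: False}
  {j: True, i: False, r: False}
  {i: False, j: False, r: False}
  {i: True, r: True, j: True}


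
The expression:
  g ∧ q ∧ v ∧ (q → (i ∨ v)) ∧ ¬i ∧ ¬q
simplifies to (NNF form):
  False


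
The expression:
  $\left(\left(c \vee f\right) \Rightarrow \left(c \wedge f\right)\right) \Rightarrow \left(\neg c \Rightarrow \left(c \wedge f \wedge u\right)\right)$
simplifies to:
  $c \vee f$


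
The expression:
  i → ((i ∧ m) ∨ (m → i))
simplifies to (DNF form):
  True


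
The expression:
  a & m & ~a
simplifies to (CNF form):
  False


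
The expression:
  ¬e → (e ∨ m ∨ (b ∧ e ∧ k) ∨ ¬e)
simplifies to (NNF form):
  True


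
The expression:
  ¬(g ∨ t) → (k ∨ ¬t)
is always true.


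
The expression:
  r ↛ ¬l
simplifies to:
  l ∧ r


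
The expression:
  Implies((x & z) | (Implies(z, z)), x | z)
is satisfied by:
  {x: True, z: True}
  {x: True, z: False}
  {z: True, x: False}


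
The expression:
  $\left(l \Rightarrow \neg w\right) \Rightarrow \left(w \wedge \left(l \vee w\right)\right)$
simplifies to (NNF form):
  $w$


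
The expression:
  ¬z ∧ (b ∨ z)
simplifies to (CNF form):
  b ∧ ¬z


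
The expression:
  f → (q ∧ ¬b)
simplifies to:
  (q ∧ ¬b) ∨ ¬f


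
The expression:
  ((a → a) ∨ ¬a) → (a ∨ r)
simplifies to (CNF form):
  a ∨ r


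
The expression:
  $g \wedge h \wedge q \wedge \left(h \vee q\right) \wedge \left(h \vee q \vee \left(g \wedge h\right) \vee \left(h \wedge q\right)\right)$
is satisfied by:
  {h: True, g: True, q: True}


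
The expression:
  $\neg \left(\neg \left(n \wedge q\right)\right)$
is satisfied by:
  {q: True, n: True}


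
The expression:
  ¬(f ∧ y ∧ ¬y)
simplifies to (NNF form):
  True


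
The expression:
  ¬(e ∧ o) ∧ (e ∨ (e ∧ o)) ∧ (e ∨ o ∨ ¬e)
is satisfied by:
  {e: True, o: False}


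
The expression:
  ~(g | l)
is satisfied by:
  {g: False, l: False}


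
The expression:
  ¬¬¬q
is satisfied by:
  {q: False}


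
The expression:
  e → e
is always true.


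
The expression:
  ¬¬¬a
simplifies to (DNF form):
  ¬a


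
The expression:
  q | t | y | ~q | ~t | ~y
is always true.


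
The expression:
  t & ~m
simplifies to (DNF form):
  t & ~m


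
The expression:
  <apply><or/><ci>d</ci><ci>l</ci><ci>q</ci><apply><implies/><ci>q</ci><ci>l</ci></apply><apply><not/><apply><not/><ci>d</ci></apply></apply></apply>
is always true.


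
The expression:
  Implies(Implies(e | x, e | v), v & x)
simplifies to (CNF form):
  x & (v | ~e)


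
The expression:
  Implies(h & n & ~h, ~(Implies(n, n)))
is always true.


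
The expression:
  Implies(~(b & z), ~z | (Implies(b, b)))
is always true.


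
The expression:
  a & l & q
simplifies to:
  a & l & q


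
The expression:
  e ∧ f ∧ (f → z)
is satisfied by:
  {z: True, e: True, f: True}


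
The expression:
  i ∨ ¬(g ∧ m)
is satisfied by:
  {i: True, g: False, m: False}
  {g: False, m: False, i: False}
  {i: True, m: True, g: False}
  {m: True, g: False, i: False}
  {i: True, g: True, m: False}
  {g: True, i: False, m: False}
  {i: True, m: True, g: True}


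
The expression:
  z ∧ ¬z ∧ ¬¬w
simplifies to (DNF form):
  False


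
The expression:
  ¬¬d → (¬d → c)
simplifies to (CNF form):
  True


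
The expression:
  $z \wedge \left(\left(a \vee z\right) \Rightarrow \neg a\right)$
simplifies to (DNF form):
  $z \wedge \neg a$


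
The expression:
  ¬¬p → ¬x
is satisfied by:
  {p: False, x: False}
  {x: True, p: False}
  {p: True, x: False}


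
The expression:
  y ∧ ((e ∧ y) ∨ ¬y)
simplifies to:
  e ∧ y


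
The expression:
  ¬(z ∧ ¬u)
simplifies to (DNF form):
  u ∨ ¬z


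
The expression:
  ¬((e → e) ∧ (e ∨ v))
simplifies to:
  ¬e ∧ ¬v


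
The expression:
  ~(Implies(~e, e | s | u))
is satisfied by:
  {u: False, e: False, s: False}


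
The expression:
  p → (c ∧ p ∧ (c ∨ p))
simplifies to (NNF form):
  c ∨ ¬p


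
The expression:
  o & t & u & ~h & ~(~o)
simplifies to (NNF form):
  o & t & u & ~h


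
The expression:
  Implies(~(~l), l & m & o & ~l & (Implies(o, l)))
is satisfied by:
  {l: False}


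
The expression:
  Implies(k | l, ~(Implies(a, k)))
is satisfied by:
  {a: True, l: False, k: False}
  {l: False, k: False, a: False}
  {a: True, l: True, k: False}


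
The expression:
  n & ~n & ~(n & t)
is never true.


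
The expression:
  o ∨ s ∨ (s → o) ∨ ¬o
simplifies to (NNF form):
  True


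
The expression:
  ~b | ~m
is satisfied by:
  {m: False, b: False}
  {b: True, m: False}
  {m: True, b: False}


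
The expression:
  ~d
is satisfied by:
  {d: False}


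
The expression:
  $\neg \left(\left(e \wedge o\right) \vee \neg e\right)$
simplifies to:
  $e \wedge \neg o$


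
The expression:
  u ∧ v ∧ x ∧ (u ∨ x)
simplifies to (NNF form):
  u ∧ v ∧ x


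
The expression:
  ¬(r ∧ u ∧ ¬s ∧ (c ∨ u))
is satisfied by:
  {s: True, u: False, r: False}
  {u: False, r: False, s: False}
  {r: True, s: True, u: False}
  {r: True, u: False, s: False}
  {s: True, u: True, r: False}
  {u: True, s: False, r: False}
  {r: True, u: True, s: True}


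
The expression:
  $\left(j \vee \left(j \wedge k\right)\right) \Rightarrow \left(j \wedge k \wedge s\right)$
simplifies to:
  $\left(k \wedge s\right) \vee \neg j$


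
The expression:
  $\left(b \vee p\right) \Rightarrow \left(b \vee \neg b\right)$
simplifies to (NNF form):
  $\text{True}$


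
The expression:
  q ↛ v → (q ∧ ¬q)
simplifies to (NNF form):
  v ∨ ¬q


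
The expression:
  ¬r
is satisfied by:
  {r: False}


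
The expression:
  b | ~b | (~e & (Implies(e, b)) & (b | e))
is always true.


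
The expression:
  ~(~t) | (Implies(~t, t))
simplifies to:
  t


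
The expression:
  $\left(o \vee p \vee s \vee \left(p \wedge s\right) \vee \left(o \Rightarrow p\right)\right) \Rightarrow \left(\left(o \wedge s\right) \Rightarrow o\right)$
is always true.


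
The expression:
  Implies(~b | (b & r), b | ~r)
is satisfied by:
  {b: True, r: False}
  {r: False, b: False}
  {r: True, b: True}


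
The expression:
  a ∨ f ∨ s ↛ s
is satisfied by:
  {a: True, f: True}
  {a: True, f: False}
  {f: True, a: False}


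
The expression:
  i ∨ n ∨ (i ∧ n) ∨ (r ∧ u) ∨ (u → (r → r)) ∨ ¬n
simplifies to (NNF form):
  True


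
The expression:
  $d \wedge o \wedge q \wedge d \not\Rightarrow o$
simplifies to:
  $\text{False}$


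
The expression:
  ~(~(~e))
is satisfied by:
  {e: False}


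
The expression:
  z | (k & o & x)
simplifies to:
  z | (k & o & x)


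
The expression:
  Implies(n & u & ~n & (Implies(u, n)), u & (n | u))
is always true.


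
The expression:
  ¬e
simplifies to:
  ¬e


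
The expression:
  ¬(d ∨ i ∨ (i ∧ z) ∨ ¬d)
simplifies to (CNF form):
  False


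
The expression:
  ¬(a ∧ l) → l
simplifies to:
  l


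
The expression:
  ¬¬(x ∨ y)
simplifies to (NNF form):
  x ∨ y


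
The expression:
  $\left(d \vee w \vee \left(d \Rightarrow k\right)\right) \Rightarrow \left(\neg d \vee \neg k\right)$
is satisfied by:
  {k: False, d: False}
  {d: True, k: False}
  {k: True, d: False}


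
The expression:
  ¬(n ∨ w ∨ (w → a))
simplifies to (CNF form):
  False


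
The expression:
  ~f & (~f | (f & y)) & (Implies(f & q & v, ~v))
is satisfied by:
  {f: False}


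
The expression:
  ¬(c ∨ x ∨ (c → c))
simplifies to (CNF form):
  False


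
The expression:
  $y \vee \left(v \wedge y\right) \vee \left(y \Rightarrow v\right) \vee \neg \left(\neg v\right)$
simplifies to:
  $\text{True}$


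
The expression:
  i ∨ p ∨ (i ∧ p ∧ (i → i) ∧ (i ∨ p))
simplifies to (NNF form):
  i ∨ p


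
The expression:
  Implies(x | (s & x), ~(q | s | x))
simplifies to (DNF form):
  ~x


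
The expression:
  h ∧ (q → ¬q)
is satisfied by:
  {h: True, q: False}


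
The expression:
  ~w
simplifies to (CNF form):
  ~w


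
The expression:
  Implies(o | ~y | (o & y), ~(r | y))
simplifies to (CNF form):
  (y | ~r) & (y | ~y) & (~o | ~r) & (~o | ~y)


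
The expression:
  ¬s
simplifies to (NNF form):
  ¬s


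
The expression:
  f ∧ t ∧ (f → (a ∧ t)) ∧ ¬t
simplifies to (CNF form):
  False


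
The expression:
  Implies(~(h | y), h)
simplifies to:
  h | y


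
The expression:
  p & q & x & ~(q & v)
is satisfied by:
  {x: True, p: True, q: True, v: False}


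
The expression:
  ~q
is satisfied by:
  {q: False}


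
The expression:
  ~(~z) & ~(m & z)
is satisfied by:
  {z: True, m: False}


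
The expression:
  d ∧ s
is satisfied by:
  {s: True, d: True}


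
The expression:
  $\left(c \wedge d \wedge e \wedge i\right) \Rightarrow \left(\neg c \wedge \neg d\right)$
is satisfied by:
  {c: False, d: False, i: False, e: False}
  {e: True, c: False, d: False, i: False}
  {i: True, c: False, d: False, e: False}
  {e: True, i: True, c: False, d: False}
  {d: True, e: False, c: False, i: False}
  {e: True, d: True, c: False, i: False}
  {i: True, d: True, e: False, c: False}
  {e: True, i: True, d: True, c: False}
  {c: True, i: False, d: False, e: False}
  {e: True, c: True, i: False, d: False}
  {i: True, c: True, e: False, d: False}
  {e: True, i: True, c: True, d: False}
  {d: True, c: True, i: False, e: False}
  {e: True, d: True, c: True, i: False}
  {i: True, d: True, c: True, e: False}


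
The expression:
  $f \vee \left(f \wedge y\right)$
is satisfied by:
  {f: True}


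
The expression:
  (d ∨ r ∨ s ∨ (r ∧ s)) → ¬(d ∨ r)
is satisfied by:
  {d: False, r: False}


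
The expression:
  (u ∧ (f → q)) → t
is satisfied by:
  {t: True, f: True, q: False, u: False}
  {t: True, q: False, f: False, u: False}
  {t: True, f: True, q: True, u: False}
  {t: True, q: True, f: False, u: False}
  {f: True, t: False, q: False, u: False}
  {t: False, q: False, f: False, u: False}
  {f: True, q: True, t: False, u: False}
  {q: True, t: False, f: False, u: False}
  {u: True, f: True, t: True, q: False}
  {u: True, t: True, q: False, f: False}
  {u: True, f: True, t: True, q: True}
  {u: True, t: True, q: True, f: False}
  {u: True, f: True, t: False, q: False}


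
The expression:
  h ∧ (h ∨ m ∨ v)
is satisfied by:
  {h: True}


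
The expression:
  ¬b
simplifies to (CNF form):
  ¬b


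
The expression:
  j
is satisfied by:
  {j: True}


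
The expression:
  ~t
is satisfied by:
  {t: False}


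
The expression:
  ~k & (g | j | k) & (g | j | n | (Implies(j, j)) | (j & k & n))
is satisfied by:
  {g: True, j: True, k: False}
  {g: True, j: False, k: False}
  {j: True, g: False, k: False}


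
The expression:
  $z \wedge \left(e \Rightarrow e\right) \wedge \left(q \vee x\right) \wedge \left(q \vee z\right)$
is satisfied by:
  {z: True, x: True, q: True}
  {z: True, x: True, q: False}
  {z: True, q: True, x: False}


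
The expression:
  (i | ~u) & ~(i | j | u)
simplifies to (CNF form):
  ~i & ~j & ~u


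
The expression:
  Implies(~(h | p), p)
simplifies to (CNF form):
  h | p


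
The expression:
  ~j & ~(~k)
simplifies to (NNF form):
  k & ~j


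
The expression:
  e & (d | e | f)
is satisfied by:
  {e: True}


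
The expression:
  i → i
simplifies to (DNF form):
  True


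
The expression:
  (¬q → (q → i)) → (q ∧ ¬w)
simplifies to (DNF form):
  q ∧ ¬w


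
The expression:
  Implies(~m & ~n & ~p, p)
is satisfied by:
  {n: True, m: True, p: True}
  {n: True, m: True, p: False}
  {n: True, p: True, m: False}
  {n: True, p: False, m: False}
  {m: True, p: True, n: False}
  {m: True, p: False, n: False}
  {p: True, m: False, n: False}


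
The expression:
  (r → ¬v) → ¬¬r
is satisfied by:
  {r: True}


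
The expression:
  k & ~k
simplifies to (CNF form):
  False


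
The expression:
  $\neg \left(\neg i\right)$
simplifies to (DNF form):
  $i$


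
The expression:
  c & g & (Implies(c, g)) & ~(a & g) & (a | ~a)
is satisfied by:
  {c: True, g: True, a: False}


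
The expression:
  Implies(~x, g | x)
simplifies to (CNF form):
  g | x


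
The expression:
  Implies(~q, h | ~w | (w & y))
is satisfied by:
  {y: True, q: True, h: True, w: False}
  {y: True, q: True, w: False, h: False}
  {y: True, h: True, w: False, q: False}
  {y: True, w: False, h: False, q: False}
  {q: True, h: True, w: False, y: False}
  {q: True, w: False, h: False, y: False}
  {h: True, q: False, w: False, y: False}
  {q: False, w: False, h: False, y: False}
  {q: True, y: True, w: True, h: True}
  {q: True, y: True, w: True, h: False}
  {y: True, w: True, h: True, q: False}
  {y: True, w: True, q: False, h: False}
  {h: True, w: True, q: True, y: False}
  {w: True, q: True, y: False, h: False}
  {w: True, h: True, y: False, q: False}


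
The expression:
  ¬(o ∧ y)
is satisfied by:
  {o: False, y: False}
  {y: True, o: False}
  {o: True, y: False}


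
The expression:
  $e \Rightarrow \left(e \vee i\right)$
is always true.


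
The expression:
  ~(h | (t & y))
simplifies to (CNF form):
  ~h & (~t | ~y)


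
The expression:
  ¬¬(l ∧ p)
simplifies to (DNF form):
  l ∧ p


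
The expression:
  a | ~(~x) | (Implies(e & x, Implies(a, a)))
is always true.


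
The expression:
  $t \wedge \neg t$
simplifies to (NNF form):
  $\text{False}$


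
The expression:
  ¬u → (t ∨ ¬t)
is always true.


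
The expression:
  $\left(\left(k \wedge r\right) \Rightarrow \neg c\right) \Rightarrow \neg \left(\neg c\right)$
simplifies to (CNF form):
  $c$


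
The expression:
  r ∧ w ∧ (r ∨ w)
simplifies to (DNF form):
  r ∧ w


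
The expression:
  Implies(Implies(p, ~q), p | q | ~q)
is always true.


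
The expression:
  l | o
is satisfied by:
  {o: True, l: True}
  {o: True, l: False}
  {l: True, o: False}


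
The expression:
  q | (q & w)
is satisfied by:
  {q: True}


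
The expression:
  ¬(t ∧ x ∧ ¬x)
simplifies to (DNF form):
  True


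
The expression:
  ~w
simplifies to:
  ~w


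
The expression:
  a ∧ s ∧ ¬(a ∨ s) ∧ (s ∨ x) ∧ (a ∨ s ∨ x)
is never true.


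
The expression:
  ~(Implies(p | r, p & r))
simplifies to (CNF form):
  (p | r) & (p | ~p) & (r | ~r) & (~p | ~r)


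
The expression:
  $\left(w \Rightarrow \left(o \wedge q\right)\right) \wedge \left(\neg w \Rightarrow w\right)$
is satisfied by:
  {o: True, w: True, q: True}


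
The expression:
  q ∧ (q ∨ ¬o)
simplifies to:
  q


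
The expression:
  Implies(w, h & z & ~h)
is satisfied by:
  {w: False}


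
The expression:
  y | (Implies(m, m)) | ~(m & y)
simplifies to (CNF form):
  True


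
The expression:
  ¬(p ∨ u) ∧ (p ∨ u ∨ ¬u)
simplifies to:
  ¬p ∧ ¬u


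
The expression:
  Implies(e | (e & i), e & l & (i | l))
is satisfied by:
  {l: True, e: False}
  {e: False, l: False}
  {e: True, l: True}


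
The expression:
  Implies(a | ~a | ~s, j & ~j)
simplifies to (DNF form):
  False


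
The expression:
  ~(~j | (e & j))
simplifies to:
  j & ~e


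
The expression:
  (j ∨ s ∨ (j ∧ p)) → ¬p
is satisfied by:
  {s: False, p: False, j: False}
  {j: True, s: False, p: False}
  {s: True, j: False, p: False}
  {j: True, s: True, p: False}
  {p: True, j: False, s: False}


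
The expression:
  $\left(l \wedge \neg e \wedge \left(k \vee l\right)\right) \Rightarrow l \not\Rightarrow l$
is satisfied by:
  {e: True, l: False}
  {l: False, e: False}
  {l: True, e: True}


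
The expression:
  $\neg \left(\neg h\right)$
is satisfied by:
  {h: True}


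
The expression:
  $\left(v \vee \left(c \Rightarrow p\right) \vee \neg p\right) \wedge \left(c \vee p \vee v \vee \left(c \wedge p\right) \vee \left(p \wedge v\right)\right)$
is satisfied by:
  {c: True, v: True, p: True}
  {c: True, v: True, p: False}
  {c: True, p: True, v: False}
  {c: True, p: False, v: False}
  {v: True, p: True, c: False}
  {v: True, p: False, c: False}
  {p: True, v: False, c: False}


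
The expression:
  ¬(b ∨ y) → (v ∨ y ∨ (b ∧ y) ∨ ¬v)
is always true.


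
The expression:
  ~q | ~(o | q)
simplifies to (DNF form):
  ~q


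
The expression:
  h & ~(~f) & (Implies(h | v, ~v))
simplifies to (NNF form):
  f & h & ~v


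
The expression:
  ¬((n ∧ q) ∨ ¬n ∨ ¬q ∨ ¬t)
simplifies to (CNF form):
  False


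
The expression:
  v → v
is always true.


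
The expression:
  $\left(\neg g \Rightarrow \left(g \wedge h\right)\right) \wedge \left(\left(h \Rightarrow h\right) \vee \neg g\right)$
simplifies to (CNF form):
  $g$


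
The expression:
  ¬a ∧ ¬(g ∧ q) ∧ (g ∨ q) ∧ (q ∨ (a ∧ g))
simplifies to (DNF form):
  q ∧ ¬a ∧ ¬g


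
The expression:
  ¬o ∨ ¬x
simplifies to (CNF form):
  ¬o ∨ ¬x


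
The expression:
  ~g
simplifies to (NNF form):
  ~g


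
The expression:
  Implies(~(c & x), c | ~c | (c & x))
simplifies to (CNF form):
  True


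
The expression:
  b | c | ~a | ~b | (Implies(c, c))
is always true.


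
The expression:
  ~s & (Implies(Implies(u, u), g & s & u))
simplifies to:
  False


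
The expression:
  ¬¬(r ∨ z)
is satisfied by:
  {r: True, z: True}
  {r: True, z: False}
  {z: True, r: False}


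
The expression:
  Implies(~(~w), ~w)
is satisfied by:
  {w: False}


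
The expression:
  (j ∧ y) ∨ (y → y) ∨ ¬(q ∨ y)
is always true.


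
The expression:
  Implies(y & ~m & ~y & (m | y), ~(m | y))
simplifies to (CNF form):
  True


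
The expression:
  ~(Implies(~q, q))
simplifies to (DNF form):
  ~q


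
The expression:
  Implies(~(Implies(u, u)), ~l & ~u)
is always true.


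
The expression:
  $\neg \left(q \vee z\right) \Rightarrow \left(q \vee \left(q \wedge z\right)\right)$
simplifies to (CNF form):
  $q \vee z$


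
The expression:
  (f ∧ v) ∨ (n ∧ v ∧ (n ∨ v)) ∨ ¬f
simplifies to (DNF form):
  v ∨ ¬f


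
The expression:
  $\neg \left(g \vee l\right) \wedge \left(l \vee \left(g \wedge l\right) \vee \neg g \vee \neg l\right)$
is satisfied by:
  {g: False, l: False}


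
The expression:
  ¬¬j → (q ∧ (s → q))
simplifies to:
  q ∨ ¬j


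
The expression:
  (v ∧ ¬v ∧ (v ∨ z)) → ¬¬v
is always true.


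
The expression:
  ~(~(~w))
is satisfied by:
  {w: False}


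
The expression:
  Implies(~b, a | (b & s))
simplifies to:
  a | b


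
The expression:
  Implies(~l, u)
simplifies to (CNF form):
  l | u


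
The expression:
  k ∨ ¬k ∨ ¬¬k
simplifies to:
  True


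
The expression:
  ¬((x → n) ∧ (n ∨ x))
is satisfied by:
  {n: False}


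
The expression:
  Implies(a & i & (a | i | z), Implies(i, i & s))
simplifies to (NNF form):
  s | ~a | ~i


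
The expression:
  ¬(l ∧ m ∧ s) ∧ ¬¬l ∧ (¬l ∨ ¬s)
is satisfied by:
  {l: True, s: False}


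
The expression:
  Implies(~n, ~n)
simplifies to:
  True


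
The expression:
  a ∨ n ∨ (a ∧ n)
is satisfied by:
  {n: True, a: True}
  {n: True, a: False}
  {a: True, n: False}


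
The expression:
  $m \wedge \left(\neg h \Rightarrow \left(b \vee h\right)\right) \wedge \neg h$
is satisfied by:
  {m: True, b: True, h: False}


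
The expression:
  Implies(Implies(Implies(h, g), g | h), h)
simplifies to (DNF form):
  h | ~g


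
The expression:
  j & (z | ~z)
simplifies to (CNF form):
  j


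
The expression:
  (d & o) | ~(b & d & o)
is always true.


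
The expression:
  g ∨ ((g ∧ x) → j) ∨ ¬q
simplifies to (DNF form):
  True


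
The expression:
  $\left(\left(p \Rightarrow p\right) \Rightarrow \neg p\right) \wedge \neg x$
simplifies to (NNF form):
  $\neg p \wedge \neg x$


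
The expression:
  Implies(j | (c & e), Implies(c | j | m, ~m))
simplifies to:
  ~m | (~c & ~j) | (~e & ~j)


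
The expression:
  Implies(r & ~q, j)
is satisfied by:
  {q: True, j: True, r: False}
  {q: True, j: False, r: False}
  {j: True, q: False, r: False}
  {q: False, j: False, r: False}
  {r: True, q: True, j: True}
  {r: True, q: True, j: False}
  {r: True, j: True, q: False}


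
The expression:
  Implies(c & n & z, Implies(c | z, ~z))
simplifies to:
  ~c | ~n | ~z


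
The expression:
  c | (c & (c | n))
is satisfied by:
  {c: True}


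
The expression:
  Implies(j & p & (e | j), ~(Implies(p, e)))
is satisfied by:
  {p: False, e: False, j: False}
  {j: True, p: False, e: False}
  {e: True, p: False, j: False}
  {j: True, e: True, p: False}
  {p: True, j: False, e: False}
  {j: True, p: True, e: False}
  {e: True, p: True, j: False}


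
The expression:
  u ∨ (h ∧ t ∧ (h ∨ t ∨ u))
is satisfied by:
  {t: True, u: True, h: True}
  {t: True, u: True, h: False}
  {u: True, h: True, t: False}
  {u: True, h: False, t: False}
  {t: True, h: True, u: False}


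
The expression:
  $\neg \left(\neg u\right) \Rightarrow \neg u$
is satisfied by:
  {u: False}


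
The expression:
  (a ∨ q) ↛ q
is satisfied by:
  {a: True, q: False}


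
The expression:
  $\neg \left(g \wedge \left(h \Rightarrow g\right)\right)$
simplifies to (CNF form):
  $\neg g$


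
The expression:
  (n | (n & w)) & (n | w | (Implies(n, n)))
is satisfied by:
  {n: True}


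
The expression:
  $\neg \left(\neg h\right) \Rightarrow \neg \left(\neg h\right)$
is always true.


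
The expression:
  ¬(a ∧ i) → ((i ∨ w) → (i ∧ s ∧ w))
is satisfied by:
  {i: True, a: True, s: True, w: False}
  {i: True, a: True, w: False, s: False}
  {i: True, a: True, s: True, w: True}
  {i: True, a: True, w: True, s: False}
  {i: True, s: True, w: True, a: False}
  {s: True, a: True, w: False, i: False}
  {a: True, w: False, s: False, i: False}
  {s: True, a: False, w: False, i: False}
  {a: False, w: False, s: False, i: False}


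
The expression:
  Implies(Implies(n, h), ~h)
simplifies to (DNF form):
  ~h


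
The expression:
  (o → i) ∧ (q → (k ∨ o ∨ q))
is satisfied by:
  {i: True, o: False}
  {o: False, i: False}
  {o: True, i: True}


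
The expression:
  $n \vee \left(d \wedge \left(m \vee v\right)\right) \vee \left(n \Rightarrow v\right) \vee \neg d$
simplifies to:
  $\text{True}$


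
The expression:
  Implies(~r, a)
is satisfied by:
  {r: True, a: True}
  {r: True, a: False}
  {a: True, r: False}


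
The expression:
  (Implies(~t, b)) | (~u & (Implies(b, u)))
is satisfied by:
  {b: True, t: True, u: False}
  {b: True, u: False, t: False}
  {t: True, u: False, b: False}
  {t: False, u: False, b: False}
  {b: True, t: True, u: True}
  {b: True, u: True, t: False}
  {t: True, u: True, b: False}


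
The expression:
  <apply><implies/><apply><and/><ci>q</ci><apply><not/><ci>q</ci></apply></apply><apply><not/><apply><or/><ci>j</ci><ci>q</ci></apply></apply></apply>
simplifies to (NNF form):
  <true/>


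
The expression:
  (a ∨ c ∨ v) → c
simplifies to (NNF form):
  c ∨ (¬a ∧ ¬v)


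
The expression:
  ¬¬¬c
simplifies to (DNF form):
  ¬c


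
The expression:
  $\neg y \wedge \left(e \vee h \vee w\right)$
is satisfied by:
  {h: True, e: True, w: True, y: False}
  {h: True, e: True, y: False, w: False}
  {h: True, w: True, y: False, e: False}
  {h: True, y: False, w: False, e: False}
  {e: True, w: True, y: False, h: False}
  {e: True, y: False, w: False, h: False}
  {w: True, e: False, y: False, h: False}


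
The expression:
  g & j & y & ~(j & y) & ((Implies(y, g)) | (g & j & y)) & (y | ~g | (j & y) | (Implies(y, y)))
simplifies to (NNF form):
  False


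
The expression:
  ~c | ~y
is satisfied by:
  {c: False, y: False}
  {y: True, c: False}
  {c: True, y: False}


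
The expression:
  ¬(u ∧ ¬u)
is always true.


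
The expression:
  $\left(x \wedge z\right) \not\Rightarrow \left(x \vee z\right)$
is never true.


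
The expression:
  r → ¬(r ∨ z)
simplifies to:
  ¬r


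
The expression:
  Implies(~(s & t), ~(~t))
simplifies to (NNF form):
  t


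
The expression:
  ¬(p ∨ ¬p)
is never true.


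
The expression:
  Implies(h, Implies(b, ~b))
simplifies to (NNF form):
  ~b | ~h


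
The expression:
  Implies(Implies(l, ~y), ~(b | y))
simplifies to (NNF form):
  (l & y) | (~b & ~y)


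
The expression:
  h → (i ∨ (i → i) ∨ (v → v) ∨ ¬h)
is always true.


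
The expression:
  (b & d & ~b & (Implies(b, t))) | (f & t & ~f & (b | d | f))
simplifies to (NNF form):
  False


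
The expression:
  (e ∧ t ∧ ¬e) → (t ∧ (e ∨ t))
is always true.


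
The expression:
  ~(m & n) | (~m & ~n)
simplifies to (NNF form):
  ~m | ~n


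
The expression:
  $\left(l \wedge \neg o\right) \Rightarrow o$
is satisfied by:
  {o: True, l: False}
  {l: False, o: False}
  {l: True, o: True}


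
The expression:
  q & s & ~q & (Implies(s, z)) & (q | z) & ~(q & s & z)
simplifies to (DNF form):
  False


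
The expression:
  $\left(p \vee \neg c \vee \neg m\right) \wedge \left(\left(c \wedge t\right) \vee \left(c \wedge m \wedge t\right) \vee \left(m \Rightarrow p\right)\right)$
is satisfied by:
  {p: True, m: False}
  {m: False, p: False}
  {m: True, p: True}


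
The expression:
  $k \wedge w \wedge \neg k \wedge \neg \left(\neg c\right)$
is never true.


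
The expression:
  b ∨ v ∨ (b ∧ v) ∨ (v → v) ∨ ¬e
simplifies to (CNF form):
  True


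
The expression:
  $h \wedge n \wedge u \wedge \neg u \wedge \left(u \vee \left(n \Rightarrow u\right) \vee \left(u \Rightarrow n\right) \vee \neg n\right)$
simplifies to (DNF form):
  $\text{False}$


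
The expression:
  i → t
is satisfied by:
  {t: True, i: False}
  {i: False, t: False}
  {i: True, t: True}


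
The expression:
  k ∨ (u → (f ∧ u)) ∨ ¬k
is always true.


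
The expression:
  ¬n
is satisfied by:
  {n: False}


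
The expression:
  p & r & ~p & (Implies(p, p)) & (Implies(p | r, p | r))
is never true.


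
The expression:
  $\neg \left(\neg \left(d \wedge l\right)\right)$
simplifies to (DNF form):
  $d \wedge l$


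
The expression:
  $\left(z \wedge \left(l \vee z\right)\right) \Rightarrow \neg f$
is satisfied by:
  {z: False, f: False}
  {f: True, z: False}
  {z: True, f: False}


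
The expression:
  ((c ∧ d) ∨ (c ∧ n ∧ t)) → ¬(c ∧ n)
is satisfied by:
  {d: False, c: False, n: False, t: False}
  {t: True, d: False, c: False, n: False}
  {d: True, t: False, c: False, n: False}
  {t: True, d: True, c: False, n: False}
  {n: True, t: False, d: False, c: False}
  {n: True, t: True, d: False, c: False}
  {n: True, d: True, t: False, c: False}
  {n: True, t: True, d: True, c: False}
  {c: True, n: False, d: False, t: False}
  {c: True, t: True, n: False, d: False}
  {c: True, d: True, n: False, t: False}
  {t: True, c: True, d: True, n: False}
  {c: True, n: True, t: False, d: False}


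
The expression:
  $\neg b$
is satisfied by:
  {b: False}


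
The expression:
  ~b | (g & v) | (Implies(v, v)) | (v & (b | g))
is always true.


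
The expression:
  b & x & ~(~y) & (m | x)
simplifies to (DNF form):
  b & x & y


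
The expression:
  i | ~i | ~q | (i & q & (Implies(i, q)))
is always true.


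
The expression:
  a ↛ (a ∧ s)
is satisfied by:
  {a: True, s: False}


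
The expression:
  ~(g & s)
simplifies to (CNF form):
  ~g | ~s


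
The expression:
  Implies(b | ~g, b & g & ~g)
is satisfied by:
  {g: True, b: False}


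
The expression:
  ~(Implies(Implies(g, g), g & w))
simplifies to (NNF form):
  ~g | ~w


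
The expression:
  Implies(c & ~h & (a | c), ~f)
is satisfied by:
  {h: True, c: False, f: False}
  {c: False, f: False, h: False}
  {f: True, h: True, c: False}
  {f: True, c: False, h: False}
  {h: True, c: True, f: False}
  {c: True, h: False, f: False}
  {f: True, c: True, h: True}


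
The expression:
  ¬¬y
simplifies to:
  y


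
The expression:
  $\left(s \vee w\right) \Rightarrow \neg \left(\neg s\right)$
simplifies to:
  $s \vee \neg w$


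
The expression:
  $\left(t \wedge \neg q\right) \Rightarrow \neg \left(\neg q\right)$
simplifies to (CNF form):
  $q \vee \neg t$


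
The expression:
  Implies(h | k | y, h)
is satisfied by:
  {h: True, k: False, y: False}
  {y: True, h: True, k: False}
  {h: True, k: True, y: False}
  {y: True, h: True, k: True}
  {y: False, k: False, h: False}


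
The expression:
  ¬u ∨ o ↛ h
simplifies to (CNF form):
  (o ∨ ¬u) ∧ (¬h ∨ ¬u)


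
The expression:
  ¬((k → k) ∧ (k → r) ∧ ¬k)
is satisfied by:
  {k: True}


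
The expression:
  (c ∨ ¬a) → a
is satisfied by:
  {a: True}


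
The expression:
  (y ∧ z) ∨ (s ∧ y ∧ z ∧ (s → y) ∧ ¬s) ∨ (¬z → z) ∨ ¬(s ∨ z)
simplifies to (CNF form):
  z ∨ ¬s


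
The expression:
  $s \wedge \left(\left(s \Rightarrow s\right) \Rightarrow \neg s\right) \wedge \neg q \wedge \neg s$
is never true.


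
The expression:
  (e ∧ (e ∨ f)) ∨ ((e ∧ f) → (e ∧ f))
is always true.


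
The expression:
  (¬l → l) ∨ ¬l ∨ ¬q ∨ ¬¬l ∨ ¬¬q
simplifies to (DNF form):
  True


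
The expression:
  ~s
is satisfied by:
  {s: False}


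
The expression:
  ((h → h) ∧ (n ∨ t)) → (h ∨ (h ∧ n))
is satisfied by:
  {h: True, n: False, t: False}
  {t: True, h: True, n: False}
  {h: True, n: True, t: False}
  {t: True, h: True, n: True}
  {t: False, n: False, h: False}


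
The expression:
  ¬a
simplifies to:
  ¬a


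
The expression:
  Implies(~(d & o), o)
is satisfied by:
  {o: True}


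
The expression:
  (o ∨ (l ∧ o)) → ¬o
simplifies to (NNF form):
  ¬o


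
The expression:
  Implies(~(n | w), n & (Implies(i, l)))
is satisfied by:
  {n: True, w: True}
  {n: True, w: False}
  {w: True, n: False}


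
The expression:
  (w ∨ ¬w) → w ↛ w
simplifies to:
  False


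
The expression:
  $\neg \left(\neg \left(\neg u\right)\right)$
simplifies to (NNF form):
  $\neg u$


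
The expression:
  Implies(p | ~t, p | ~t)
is always true.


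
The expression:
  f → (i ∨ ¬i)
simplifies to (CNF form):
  True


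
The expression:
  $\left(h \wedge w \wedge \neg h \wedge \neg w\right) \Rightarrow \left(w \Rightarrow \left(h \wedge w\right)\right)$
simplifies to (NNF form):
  $\text{True}$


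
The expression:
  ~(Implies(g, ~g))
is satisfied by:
  {g: True}


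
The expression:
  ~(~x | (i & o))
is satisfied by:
  {x: True, o: False, i: False}
  {i: True, x: True, o: False}
  {o: True, x: True, i: False}


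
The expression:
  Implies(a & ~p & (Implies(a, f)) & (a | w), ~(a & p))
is always true.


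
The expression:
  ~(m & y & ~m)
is always true.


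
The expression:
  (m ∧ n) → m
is always true.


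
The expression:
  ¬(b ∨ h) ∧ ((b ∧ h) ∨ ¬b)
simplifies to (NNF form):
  ¬b ∧ ¬h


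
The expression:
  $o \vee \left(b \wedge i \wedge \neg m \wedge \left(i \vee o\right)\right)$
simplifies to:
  $o \vee \left(b \wedge i \wedge \neg m\right)$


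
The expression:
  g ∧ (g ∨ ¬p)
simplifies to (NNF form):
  g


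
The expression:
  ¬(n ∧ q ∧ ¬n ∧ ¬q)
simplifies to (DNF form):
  True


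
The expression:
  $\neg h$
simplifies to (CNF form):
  $\neg h$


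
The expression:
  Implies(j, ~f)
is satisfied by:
  {j: False, f: False}
  {f: True, j: False}
  {j: True, f: False}


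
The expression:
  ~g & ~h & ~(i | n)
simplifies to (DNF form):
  ~g & ~h & ~i & ~n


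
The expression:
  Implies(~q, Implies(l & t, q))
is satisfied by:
  {q: True, l: False, t: False}
  {l: False, t: False, q: False}
  {q: True, t: True, l: False}
  {t: True, l: False, q: False}
  {q: True, l: True, t: False}
  {l: True, q: False, t: False}
  {q: True, t: True, l: True}


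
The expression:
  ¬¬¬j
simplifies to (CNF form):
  ¬j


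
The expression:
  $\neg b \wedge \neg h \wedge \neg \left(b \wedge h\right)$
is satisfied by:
  {h: False, b: False}


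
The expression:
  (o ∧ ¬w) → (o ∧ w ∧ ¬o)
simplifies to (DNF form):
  w ∨ ¬o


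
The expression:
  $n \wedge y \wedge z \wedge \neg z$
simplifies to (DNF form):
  $\text{False}$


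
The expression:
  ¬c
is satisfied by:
  {c: False}


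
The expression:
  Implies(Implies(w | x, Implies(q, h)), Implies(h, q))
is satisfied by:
  {q: True, h: False}
  {h: False, q: False}
  {h: True, q: True}


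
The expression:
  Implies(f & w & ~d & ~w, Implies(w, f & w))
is always true.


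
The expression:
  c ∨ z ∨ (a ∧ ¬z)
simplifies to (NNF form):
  a ∨ c ∨ z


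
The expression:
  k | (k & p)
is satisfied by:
  {k: True}


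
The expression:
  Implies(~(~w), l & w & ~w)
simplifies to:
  ~w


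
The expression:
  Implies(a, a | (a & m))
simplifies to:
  True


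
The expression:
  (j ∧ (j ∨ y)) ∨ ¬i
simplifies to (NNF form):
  j ∨ ¬i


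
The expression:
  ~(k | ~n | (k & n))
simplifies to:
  n & ~k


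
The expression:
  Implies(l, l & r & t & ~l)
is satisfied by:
  {l: False}


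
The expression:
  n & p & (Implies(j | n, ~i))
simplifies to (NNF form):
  n & p & ~i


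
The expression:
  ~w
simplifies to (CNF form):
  ~w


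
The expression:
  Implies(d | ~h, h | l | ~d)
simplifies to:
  h | l | ~d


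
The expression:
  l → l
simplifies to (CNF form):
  True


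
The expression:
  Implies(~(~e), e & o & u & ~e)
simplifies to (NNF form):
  ~e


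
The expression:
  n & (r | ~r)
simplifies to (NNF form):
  n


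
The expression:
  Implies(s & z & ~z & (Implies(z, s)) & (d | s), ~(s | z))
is always true.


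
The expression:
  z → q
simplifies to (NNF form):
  q ∨ ¬z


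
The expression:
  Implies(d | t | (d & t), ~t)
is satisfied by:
  {t: False}


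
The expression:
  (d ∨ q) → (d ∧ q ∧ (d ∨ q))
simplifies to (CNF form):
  (d ∨ ¬d) ∧ (d ∨ ¬q) ∧ (q ∨ ¬d) ∧ (q ∨ ¬q)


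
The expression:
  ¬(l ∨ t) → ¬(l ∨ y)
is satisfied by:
  {t: True, l: True, y: False}
  {t: True, l: False, y: False}
  {l: True, t: False, y: False}
  {t: False, l: False, y: False}
  {y: True, t: True, l: True}
  {y: True, t: True, l: False}
  {y: True, l: True, t: False}


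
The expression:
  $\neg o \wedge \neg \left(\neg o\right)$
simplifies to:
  $\text{False}$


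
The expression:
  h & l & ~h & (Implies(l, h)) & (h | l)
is never true.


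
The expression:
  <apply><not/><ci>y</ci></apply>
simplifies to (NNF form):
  <apply><not/><ci>y</ci></apply>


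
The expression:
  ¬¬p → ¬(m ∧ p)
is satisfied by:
  {p: False, m: False}
  {m: True, p: False}
  {p: True, m: False}


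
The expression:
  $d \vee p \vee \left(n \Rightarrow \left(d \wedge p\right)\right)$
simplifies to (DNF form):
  $d \vee p \vee \neg n$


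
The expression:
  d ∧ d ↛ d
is never true.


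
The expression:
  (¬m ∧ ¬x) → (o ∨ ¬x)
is always true.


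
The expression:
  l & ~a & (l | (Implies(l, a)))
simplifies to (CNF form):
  l & ~a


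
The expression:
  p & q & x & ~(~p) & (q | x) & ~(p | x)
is never true.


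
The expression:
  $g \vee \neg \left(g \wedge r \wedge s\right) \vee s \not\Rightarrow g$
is always true.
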